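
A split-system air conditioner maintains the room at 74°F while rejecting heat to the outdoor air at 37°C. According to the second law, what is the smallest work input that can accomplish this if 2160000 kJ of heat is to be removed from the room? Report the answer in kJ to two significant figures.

100000 kJ

In absolute terms T_C = 296.48 K and T_H = 310.15 K, so ΔT = 13.67 K.
The reversible limit is COP_R = T_C/ΔT = 21.69, so W_min = Q_C/COP = Q_C·ΔT/T_C.
W_min = 2160000 × 13.67/296.48 = 99570 kJ.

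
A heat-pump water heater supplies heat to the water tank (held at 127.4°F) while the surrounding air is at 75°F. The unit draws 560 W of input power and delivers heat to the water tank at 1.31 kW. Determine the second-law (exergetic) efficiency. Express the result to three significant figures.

Converting, Q̇_H = 1.310 kW = 1310 W, so COP_actual = Q̇_H/Ẇ = 1310/560.0 = 2.339.
In absolute terms T_C = 297.04 K and T_H = 326.15 K, so ΔT = 29.11 K.
COP_Carnot = T_H/ΔT = 326.15/29.11 = 11.20.
η_II = COP_actual/COP_Carnot = 2.339/11.20 = 0.2088.

0.209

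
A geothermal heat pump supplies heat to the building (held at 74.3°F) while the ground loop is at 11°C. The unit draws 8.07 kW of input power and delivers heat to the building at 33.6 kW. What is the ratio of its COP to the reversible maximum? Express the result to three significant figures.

COP_actual = Q̇_H/Ẇ = 33.60/8.070 = 4.164.
In absolute terms T_C = 284.15 K and T_H = 296.65 K, so ΔT = 12.50 K.
COP_Carnot = T_H/ΔT = 296.65/12.50 = 23.73.
η_II = COP_actual/COP_Carnot = 4.164/23.73 = 0.1754.

0.175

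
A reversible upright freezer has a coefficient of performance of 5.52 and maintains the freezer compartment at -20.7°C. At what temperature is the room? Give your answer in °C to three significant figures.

COP_R = T_C/(T_H − T_C) gives T_H − T_C = T_C/COP.
With T_C = 252.45 K, T_H = 252.45 × (1 + 1/5.52) = 298.18 K.
Converting, 298.18 K = 25.03°C.

25.0 °C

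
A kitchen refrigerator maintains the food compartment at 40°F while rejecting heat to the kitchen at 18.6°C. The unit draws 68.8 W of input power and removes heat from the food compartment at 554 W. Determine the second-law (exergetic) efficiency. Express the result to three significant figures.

COP_actual = Q̇_C/Ẇ = 554.0/68.80 = 8.052.
In absolute terms T_C = 277.59 K and T_H = 291.75 K, so ΔT = 14.16 K.
COP_Carnot = T_C/ΔT = 277.59/14.16 = 19.61.
η_II = COP_actual/COP_Carnot = 8.052/19.61 = 0.4106.

0.411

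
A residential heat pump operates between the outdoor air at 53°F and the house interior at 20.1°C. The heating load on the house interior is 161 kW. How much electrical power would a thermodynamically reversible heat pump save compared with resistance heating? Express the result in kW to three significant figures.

In absolute terms T_C = 284.82 K and T_H = 293.25 K, so ΔT = 8.433 K.
COP_Carnot = T_H/ΔT = 293.25/8.433 = 34.77.
Resistance heating needs Ẇ_res = Q̇_H = 161.0 kW; the reversible heat pump needs only Ẇ_hp = Q̇_H/COP = 4.630 kW.
Saving = 161.0 − 4.630 = 156.4 kW.

156 kW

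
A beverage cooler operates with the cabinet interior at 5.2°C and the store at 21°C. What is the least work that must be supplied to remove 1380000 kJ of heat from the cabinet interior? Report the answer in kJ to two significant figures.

78000 kJ

In absolute terms T_C = 278.35 K and T_H = 294.15 K, so ΔT = 15.80 K.
The reversible limit is COP_R = T_C/ΔT = 17.62, so W_min = Q_C/COP = Q_C·ΔT/T_C.
W_min = 1380000 × 15.80/278.35 = 78330 kJ.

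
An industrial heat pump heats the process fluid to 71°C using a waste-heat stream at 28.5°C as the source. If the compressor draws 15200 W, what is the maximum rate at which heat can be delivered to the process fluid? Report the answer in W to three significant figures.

123000 W

In absolute terms T_C = 301.65 K and T_H = 344.15 K, so ΔT = 42.50 K.
COP_Carnot = T_H/ΔT = 344.15/42.50 = 8.098.
Q̇_max = COP_Carnot × Ẇ = 8.098 × 15200 W = 123100 W.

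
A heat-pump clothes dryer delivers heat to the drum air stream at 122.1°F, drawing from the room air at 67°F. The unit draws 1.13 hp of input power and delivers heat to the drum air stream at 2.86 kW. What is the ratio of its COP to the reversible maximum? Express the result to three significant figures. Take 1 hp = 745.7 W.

Converting, Q̇_H = 2.860 kW = 3.835 hp, so COP_actual = Q̇_H/Ẇ = 3.835/1.130 = 3.394.
In absolute terms T_C = 292.59 K and T_H = 323.21 K, so ΔT = 30.61 K.
COP_Carnot = T_H/ΔT = 323.21/30.61 = 10.56.
η_II = COP_actual/COP_Carnot = 3.394/10.56 = 0.3215.

0.321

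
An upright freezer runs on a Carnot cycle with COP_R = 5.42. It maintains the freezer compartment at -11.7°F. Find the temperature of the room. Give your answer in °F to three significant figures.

71.0 °F

COP_R = T_C/(T_H − T_C) gives T_H − T_C = T_C/COP.
With T_C = 248.87 K, T_H = 248.87 × (1 + 1/5.42) = 294.79 K.
Converting, 294.79 K = 70.95°F.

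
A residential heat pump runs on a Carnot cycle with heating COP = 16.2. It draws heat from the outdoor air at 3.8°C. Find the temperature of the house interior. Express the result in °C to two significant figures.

22 °C

COP_HP = T_H/(T_H − T_C) rearranges to T_H = COP·T_C/(COP − 1).
With T_C = 276.95 K, T_H = 16.2 × 276.95/15.20 = 295.17 K.
Converting, 295.17 K = 22.02°C.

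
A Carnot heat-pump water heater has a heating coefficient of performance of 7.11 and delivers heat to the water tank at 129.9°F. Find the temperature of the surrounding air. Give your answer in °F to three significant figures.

47.0 °F

COP_HP = T_H/(T_H − T_C) gives T_H − T_C = T_H/COP.
With T_H = 327.54 K, T_C = 327.54 × (1 − 1/7.11) = 281.47 K.
Converting, 281.47 K = 46.98°F.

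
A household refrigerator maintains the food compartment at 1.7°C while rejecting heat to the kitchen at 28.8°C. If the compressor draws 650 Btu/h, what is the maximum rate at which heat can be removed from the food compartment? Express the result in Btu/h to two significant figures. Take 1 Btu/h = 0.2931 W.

In absolute terms T_C = 274.85 K and T_H = 301.95 K, so ΔT = 27.10 K.
COP_Carnot = T_C/ΔT = 274.85/27.10 = 10.14.
Q̇_max = COP_Carnot × Ẇ = 10.14 × 650.0 Btu/h = 6592 Btu/h.

6600 Btu/h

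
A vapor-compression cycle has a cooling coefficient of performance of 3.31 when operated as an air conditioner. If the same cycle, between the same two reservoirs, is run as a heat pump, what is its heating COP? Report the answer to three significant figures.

4.31

The first law on one cycle gives Q_H = Q_C + W, so Q_H/W = Q_C/W + 1.
COP_HP = COP_R + 1 = 3.31 + 1 = 4.31.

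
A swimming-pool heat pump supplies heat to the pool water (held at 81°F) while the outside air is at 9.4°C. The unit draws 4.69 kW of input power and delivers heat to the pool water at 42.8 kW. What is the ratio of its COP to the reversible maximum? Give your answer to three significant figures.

0.541

COP_actual = Q̇_H/Ẇ = 42.80/4.690 = 9.126.
In absolute terms T_C = 282.55 K and T_H = 300.37 K, so ΔT = 17.82 K.
COP_Carnot = T_H/ΔT = 300.37/17.82 = 16.85.
η_II = COP_actual/COP_Carnot = 9.126/16.85 = 0.5415.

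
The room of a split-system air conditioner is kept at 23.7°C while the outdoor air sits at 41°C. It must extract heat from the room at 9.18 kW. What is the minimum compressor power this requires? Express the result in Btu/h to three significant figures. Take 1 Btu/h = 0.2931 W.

1830 Btu/h

In absolute terms T_C = 296.85 K and T_H = 314.15 K, so ΔT = 17.30 K.
COP_Carnot = T_C/ΔT = 296.85/17.30 = 17.16.
Ẇ_min = Q̇/COP_Carnot = 9.180/17.16 = 0.5350 kW = 1825 Btu/h.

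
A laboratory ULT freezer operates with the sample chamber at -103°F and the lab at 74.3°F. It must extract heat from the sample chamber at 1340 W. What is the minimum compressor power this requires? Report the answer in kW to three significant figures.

0.666 kW

In absolute terms T_C = 198.15 K and T_H = 296.65 K, so ΔT = 98.50 K.
COP_Carnot = T_C/ΔT = 198.15/98.50 = 2.012.
Ẇ_min = Q̇/COP_Carnot = 1340/2.012 = 666.1 W = 0.6661 kW.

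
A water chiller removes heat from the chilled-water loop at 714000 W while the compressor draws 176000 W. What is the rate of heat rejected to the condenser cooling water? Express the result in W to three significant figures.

For a cyclic device the first law requires Q̇_H = Q̇_C + Ẇ.
Q̇_H = Q̇_C + Ẇ = 890000 W.

890000 W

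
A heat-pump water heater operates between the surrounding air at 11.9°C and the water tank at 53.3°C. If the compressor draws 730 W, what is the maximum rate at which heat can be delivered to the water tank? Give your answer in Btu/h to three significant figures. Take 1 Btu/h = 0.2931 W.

In absolute terms T_C = 285.05 K and T_H = 326.45 K, so ΔT = 41.40 K.
COP_Carnot = T_H/ΔT = 326.45/41.40 = 7.885.
Q̇_max = COP_Carnot × Ẇ = 7.885 × 730.0 W = 5756 W = 19640 Btu/h.

19600 Btu/h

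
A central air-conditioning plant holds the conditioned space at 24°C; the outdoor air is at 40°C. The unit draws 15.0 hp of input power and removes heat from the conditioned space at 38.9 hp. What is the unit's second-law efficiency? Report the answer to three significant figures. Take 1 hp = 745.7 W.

0.140

COP_actual = Q̇_C/Ẇ = 38.90/15.00 = 2.593.
In absolute terms T_C = 297.15 K and T_H = 313.15 K, so ΔT = 16.00 K.
COP_Carnot = T_C/ΔT = 297.15/16.00 = 18.57.
η_II = COP_actual/COP_Carnot = 2.593/18.57 = 0.1396.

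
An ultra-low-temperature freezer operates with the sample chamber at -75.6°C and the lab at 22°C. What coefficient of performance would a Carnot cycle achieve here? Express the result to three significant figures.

2.02

In absolute terms T_C = 197.55 K and T_H = 295.15 K, so ΔT = 97.60 K.
For a reversible cycle, COP_Carnot = T_C/ΔT = 197.55/97.60 = 2.024.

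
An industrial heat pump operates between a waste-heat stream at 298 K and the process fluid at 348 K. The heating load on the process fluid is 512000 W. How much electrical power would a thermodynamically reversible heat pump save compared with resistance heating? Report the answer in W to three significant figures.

The reservoir spacing is ΔT = 348 − 298 = 50.00 K.
COP_Carnot = T_H/ΔT = 348.00/50.00 = 6.960.
Resistance heating needs Ẇ_res = Q̇_H = 512000 W; the reversible heat pump needs only Ẇ_hp = Q̇_H/COP = 73560 W.
Saving = 512000 − 73560 = 438400 W.

438000 W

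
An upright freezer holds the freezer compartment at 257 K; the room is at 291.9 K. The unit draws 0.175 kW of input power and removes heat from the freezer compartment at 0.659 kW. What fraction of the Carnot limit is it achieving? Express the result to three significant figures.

COP_actual = Q̇_C/Ẇ = 0.6590/0.1750 = 3.766.
The reservoir spacing is ΔT = 291.9 − 257 = 34.90 K.
COP_Carnot = T_C/ΔT = 257.00/34.90 = 7.364.
η_II = COP_actual/COP_Carnot = 3.766/7.364 = 0.5114.

0.511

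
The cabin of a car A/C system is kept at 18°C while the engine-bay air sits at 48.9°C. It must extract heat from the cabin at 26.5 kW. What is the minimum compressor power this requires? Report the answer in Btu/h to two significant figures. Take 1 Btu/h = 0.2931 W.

9600 Btu/h

In absolute terms T_C = 291.15 K and T_H = 322.05 K, so ΔT = 30.90 K.
COP_Carnot = T_C/ΔT = 291.15/30.90 = 9.422.
Ẇ_min = Q̇/COP_Carnot = 26.50/9.422 = 2.812 kW = 9596 Btu/h.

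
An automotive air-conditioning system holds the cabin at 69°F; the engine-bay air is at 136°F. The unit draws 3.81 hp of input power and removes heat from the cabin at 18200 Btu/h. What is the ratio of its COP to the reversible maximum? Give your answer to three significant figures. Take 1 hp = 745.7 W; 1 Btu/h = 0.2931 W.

0.238

Converting, Q̇_C = 18200 Btu/h = 7.154 hp, so COP_actual = Q̇_C/Ẇ = 7.154/3.810 = 1.878.
In absolute terms T_C = 293.71 K and T_H = 330.93 K, so ΔT = 37.22 K.
COP_Carnot = T_C/ΔT = 293.71/37.22 = 7.891.
η_II = COP_actual/COP_Carnot = 1.878/7.891 = 0.2380.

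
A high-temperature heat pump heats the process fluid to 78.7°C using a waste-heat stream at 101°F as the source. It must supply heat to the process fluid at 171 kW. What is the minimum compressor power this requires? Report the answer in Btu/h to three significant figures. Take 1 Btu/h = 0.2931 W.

66900 Btu/h

In absolute terms T_C = 311.48 K and T_H = 351.85 K, so ΔT = 40.37 K.
COP_Carnot = T_H/ΔT = 351.85/40.37 = 8.716.
Ẇ_min = Q̇/COP_Carnot = 171.0/8.716 = 19.62 kW = 66930 Btu/h.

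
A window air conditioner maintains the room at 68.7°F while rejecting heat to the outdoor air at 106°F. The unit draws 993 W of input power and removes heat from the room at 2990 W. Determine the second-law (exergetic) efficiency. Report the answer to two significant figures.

COP_actual = Q̇_C/Ẇ = 2990/993.0 = 3.011.
In absolute terms T_C = 293.54 K and T_H = 314.26 K, so ΔT = 20.72 K.
COP_Carnot = T_C/ΔT = 293.54/20.72 = 14.17.
η_II = COP_actual/COP_Carnot = 3.011/14.17 = 0.2126.

0.21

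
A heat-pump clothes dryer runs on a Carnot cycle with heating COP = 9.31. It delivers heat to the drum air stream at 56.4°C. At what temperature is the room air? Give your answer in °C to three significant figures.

COP_HP = T_H/(T_H − T_C) gives T_H − T_C = T_H/COP.
With T_H = 329.55 K, T_C = 329.55 × (1 − 1/9.31) = 294.15 K.
Converting, 294.15 K = 21.00°C.

21.0 °C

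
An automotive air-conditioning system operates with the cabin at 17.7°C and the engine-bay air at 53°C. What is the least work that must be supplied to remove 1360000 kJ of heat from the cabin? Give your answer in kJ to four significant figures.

In absolute terms T_C = 290.85 K and T_H = 326.15 K, so ΔT = 35.30 K.
The reversible limit is COP_R = T_C/ΔT = 8.239, so W_min = Q_C/COP = Q_C·ΔT/T_C.
W_min = 1360000 × 35.30/290.85 = 165100 kJ.

165100 kJ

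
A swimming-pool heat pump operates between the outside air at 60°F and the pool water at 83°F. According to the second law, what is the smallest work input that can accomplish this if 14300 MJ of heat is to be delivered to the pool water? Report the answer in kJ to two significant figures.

In absolute terms T_C = 288.71 K and T_H = 301.48 K, so ΔT = 12.78 K.
The reversible limit is COP_HP = T_H/ΔT = 23.59, so W_min = Q_H/COP = Q_H·ΔT/T_H.
W_min = 14300 × 12.78/301.48 = 606.1 MJ = 606100 kJ.

610000 kJ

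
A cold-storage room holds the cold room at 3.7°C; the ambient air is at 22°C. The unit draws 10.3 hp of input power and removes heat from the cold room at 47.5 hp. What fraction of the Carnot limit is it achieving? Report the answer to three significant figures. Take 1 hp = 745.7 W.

COP_actual = Q̇_C/Ẇ = 47.50/10.30 = 4.612.
In absolute terms T_C = 276.85 K and T_H = 295.15 K, so ΔT = 18.30 K.
COP_Carnot = T_C/ΔT = 276.85/18.30 = 15.13.
η_II = COP_actual/COP_Carnot = 4.612/15.13 = 0.3048.

0.305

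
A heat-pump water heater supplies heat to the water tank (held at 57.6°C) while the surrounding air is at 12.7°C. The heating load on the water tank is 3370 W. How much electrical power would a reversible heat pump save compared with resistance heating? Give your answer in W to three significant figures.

2910 W

In absolute terms T_C = 285.85 K and T_H = 330.75 K, so ΔT = 44.90 K.
COP_Carnot = T_H/ΔT = 330.75/44.90 = 7.366.
Resistance heating needs Ẇ_res = Q̇_H = 3370 W; the reversible heat pump needs only Ẇ_hp = Q̇_H/COP = 457.5 W.
Saving = 3370 − 457.5 = 2913 W.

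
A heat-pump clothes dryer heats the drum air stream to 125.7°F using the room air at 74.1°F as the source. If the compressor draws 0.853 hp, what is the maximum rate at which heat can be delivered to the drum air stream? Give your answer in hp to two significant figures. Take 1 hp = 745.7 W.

In absolute terms T_C = 296.54 K and T_H = 325.21 K, so ΔT = 28.67 K.
COP_Carnot = T_H/ΔT = 325.21/28.67 = 11.34.
Q̇_max = COP_Carnot × Ẇ = 11.34 × 0.8530 hp = 9.677 hp.

9.7 hp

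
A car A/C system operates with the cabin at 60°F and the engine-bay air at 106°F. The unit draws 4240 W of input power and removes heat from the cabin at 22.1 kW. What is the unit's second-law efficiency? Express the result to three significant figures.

0.461

Converting, Q̇_C = 22.10 kW = 22100 W, so COP_actual = Q̇_C/Ẇ = 22100/4240 = 5.212.
In absolute terms T_C = 288.71 K and T_H = 314.26 K, so ΔT = 25.56 K.
COP_Carnot = T_C/ΔT = 288.71/25.56 = 11.30.
η_II = COP_actual/COP_Carnot = 5.212/11.30 = 0.4614.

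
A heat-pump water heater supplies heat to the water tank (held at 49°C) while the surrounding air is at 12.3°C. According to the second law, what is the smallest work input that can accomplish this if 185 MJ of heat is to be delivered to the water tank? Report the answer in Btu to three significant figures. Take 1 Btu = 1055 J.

In absolute terms T_C = 285.45 K and T_H = 322.15 K, so ΔT = 36.70 K.
The reversible limit is COP_HP = T_H/ΔT = 8.778, so W_min = Q_H/COP = Q_H·ΔT/T_H.
W_min = 185.0 × 36.70/322.15 = 21.08 MJ = 19980 Btu.

20000 Btu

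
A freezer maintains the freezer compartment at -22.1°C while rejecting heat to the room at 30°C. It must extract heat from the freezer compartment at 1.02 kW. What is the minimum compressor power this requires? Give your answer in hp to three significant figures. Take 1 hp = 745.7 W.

In absolute terms T_C = 251.05 K and T_H = 303.15 K, so ΔT = 52.10 K.
COP_Carnot = T_C/ΔT = 251.05/52.10 = 4.819.
Ẇ_min = Q̇/COP_Carnot = 1.020/4.819 = 0.2117 kW = 0.2839 hp.

0.284 hp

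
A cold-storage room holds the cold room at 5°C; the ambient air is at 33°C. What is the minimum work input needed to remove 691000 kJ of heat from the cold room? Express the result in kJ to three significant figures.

69600 kJ

In absolute terms T_C = 278.15 K and T_H = 306.15 K, so ΔT = 28.00 K.
The reversible limit is COP_R = T_C/ΔT = 9.934, so W_min = Q_C/COP = Q_C·ΔT/T_C.
W_min = 691000 × 28.00/278.15 = 69560 kJ.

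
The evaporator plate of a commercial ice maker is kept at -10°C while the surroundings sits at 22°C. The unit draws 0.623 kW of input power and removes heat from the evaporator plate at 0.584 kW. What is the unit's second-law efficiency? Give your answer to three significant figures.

COP_actual = Q̇_C/Ẇ = 0.5840/0.6230 = 0.9374.
In absolute terms T_C = 263.15 K and T_H = 295.15 K, so ΔT = 32.00 K.
COP_Carnot = T_C/ΔT = 263.15/32.00 = 8.223.
η_II = COP_actual/COP_Carnot = 0.9374/8.223 = 0.1140.

0.114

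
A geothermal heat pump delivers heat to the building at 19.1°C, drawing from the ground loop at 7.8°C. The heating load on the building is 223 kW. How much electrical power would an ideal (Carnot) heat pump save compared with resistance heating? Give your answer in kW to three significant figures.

214 kW

In absolute terms T_C = 280.95 K and T_H = 292.25 K, so ΔT = 11.30 K.
COP_Carnot = T_H/ΔT = 292.25/11.30 = 25.86.
Resistance heating needs Ẇ_res = Q̇_H = 223.0 kW; the reversible heat pump needs only Ẇ_hp = Q̇_H/COP = 8.622 kW.
Saving = 223.0 − 8.622 = 214.4 kW.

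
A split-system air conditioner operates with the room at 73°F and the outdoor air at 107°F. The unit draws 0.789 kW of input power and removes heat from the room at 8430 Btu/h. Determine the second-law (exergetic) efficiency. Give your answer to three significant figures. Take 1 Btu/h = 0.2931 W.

Converting, Q̇_C = 8430 Btu/h = 2.471 kW, so COP_actual = Q̇_C/Ẇ = 2.471/0.7890 = 3.132.
In absolute terms T_C = 295.93 K and T_H = 314.82 K, so ΔT = 18.89 K.
COP_Carnot = T_C/ΔT = 295.93/18.89 = 15.67.
η_II = COP_actual/COP_Carnot = 3.132/15.67 = 0.1999.

0.200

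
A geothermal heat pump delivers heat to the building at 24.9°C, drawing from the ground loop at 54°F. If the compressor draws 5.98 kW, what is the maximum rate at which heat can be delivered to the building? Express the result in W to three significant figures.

141000 W

In absolute terms T_C = 285.37 K and T_H = 298.05 K, so ΔT = 12.68 K.
COP_Carnot = T_H/ΔT = 298.05/12.68 = 23.51.
Q̇_max = COP_Carnot × Ẇ = 23.51 × 5.980 kW = 140.6 kW = 140600 W.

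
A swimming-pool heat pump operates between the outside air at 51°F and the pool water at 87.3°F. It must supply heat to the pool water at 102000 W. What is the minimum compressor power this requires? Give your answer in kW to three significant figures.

6.77 kW

In absolute terms T_C = 283.71 K and T_H = 303.87 K, so ΔT = 20.17 K.
COP_Carnot = T_H/ΔT = 303.87/20.17 = 15.07.
Ẇ_min = Q̇/COP_Carnot = 102000/15.07 = 6769 W = 6.769 kW.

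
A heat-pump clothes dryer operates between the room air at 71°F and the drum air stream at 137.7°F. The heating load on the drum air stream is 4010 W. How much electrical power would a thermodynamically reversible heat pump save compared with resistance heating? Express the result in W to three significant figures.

3560 W

In absolute terms T_C = 294.82 K and T_H = 331.87 K, so ΔT = 37.06 K.
COP_Carnot = T_H/ΔT = 331.87/37.06 = 8.956.
Resistance heating needs Ẇ_res = Q̇_H = 4010 W; the reversible heat pump needs only Ẇ_hp = Q̇_H/COP = 447.7 W.
Saving = 4010 − 447.7 = 3562 W.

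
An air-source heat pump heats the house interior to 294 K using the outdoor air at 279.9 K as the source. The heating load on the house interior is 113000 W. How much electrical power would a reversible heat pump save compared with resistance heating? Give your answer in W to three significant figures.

108000 W

The reservoir spacing is ΔT = 294 − 279.9 = 14.10 K.
COP_Carnot = T_H/ΔT = 294.00/14.10 = 20.85.
Resistance heating needs Ẇ_res = Q̇_H = 113000 W; the reversible heat pump needs only Ẇ_hp = Q̇_H/COP = 5419 W.
Saving = 113000 − 5419 = 107600 W.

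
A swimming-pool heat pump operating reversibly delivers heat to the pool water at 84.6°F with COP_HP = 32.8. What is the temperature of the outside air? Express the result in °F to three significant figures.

68.0 °F

COP_HP = T_H/(T_H − T_C) gives T_H − T_C = T_H/COP.
With T_H = 302.37 K, T_C = 302.37 × (1 − 1/32.8) = 293.15 K.
Converting, 293.15 K = 68.01°F.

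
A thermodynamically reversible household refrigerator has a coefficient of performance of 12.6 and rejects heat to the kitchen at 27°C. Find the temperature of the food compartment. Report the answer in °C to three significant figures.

4.93 °C

For a Carnot refrigerator COP_R = T_C/(T_H − T_C), so T_C = COP·T_H/(1 + COP).
With T_H = 300.15 K, T_C = 12.6 × 300.15/13.60 = 278.08 K.
Converting, 278.08 K = 4.93°C.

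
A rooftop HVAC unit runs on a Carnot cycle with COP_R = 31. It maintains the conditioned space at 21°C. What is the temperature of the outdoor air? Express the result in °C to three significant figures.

COP_R = T_C/(T_H − T_C) gives T_H − T_C = T_C/COP.
With T_C = 294.15 K, T_H = 294.15 × (1 + 1/31) = 303.64 K.
Converting, 303.64 K = 30.49°C.

30.5 °C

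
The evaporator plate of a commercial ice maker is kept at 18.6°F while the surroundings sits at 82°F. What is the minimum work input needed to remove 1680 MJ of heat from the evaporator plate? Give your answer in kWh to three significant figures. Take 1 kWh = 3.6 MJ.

In absolute terms T_C = 265.71 K and T_H = 300.93 K, so ΔT = 35.22 K.
The reversible limit is COP_R = T_C/ΔT = 7.544, so W_min = Q_C/COP = Q_C·ΔT/T_C.
W_min = 1680 × 35.22/265.71 = 222.7 MJ = 61.86 kWh.

61.9 kWh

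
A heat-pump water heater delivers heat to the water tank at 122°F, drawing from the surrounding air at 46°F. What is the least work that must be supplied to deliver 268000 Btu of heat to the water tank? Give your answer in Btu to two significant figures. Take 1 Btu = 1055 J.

In absolute terms T_C = 280.93 K and T_H = 323.15 K, so ΔT = 42.22 K.
The reversible limit is COP_HP = T_H/ΔT = 7.654, so W_min = Q_H/COP = Q_H·ΔT/T_H.
W_min = 268000 × 42.22/323.15 = 35020 Btu.

35000 Btu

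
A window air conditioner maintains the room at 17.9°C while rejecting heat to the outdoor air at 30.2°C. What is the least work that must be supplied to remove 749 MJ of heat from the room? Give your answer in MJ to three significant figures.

In absolute terms T_C = 291.05 K and T_H = 303.35 K, so ΔT = 12.30 K.
The reversible limit is COP_R = T_C/ΔT = 23.66, so W_min = Q_C/COP = Q_C·ΔT/T_C.
W_min = 749.0 × 12.30/291.05 = 31.65 MJ.

31.7 MJ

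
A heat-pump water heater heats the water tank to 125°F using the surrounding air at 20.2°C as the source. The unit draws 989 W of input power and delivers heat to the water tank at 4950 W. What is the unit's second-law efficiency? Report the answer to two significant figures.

0.48

COP_actual = Q̇_H/Ẇ = 4950/989.0 = 5.005.
In absolute terms T_C = 293.35 K and T_H = 324.82 K, so ΔT = 31.47 K.
COP_Carnot = T_H/ΔT = 324.82/31.47 = 10.32.
η_II = COP_actual/COP_Carnot = 5.005/10.32 = 0.4849.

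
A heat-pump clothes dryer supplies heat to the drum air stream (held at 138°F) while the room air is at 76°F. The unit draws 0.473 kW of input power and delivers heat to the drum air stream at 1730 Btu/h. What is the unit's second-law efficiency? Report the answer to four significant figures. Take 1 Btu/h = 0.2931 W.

0.1112

Converting, Q̇_H = 1730 Btu/h = 0.5071 kW, so COP_actual = Q̇_H/Ẇ = 0.5071/0.4730 = 1.072.
In absolute terms T_C = 297.59 K and T_H = 332.04 K, so ΔT = 34.44 K.
COP_Carnot = T_H/ΔT = 332.04/34.44 = 9.640.
η_II = COP_actual/COP_Carnot = 1.072/9.640 = 0.1112.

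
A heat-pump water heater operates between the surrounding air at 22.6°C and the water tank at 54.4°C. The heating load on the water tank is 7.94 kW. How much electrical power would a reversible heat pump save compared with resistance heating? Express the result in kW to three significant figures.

7.17 kW

In absolute terms T_C = 295.75 K and T_H = 327.55 K, so ΔT = 31.80 K.
COP_Carnot = T_H/ΔT = 327.55/31.80 = 10.30.
Resistance heating needs Ẇ_res = Q̇_H = 7.940 kW; the reversible heat pump needs only Ẇ_hp = Q̇_H/COP = 0.7709 kW.
Saving = 7.940 − 0.7709 = 7.169 kW.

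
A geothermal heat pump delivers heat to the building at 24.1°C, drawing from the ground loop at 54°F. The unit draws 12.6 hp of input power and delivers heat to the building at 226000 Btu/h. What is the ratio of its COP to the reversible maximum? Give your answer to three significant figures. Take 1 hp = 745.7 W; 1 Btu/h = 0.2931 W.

0.282

Converting, Q̇_H = 226000 Btu/h = 88.83 hp, so COP_actual = Q̇_H/Ẇ = 88.83/12.60 = 7.050.
In absolute terms T_C = 285.37 K and T_H = 297.25 K, so ΔT = 11.88 K.
COP_Carnot = T_H/ΔT = 297.25/11.88 = 25.03.
η_II = COP_actual/COP_Carnot = 7.050/25.03 = 0.2817.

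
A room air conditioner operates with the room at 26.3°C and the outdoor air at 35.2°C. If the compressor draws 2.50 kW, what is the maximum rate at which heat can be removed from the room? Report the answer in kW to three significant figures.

In absolute terms T_C = 299.45 K and T_H = 308.35 K, so ΔT = 8.900 K.
COP_Carnot = T_C/ΔT = 299.45/8.900 = 33.65.
Q̇_max = COP_Carnot × Ẇ = 33.65 × 2.500 kW = 84.12 kW.

84.1 kW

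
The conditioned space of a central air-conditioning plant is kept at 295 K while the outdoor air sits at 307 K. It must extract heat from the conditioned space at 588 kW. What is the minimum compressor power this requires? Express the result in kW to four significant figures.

23.92 kW

The reservoir spacing is ΔT = 307 − 295 = 12.00 K.
COP_Carnot = T_C/ΔT = 295.00/12.00 = 24.58.
Ẇ_min = Q̇/COP_Carnot = 588.0/24.58 = 23.92 kW.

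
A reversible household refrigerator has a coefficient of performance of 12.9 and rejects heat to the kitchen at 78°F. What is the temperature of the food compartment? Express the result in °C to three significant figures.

4.07 °C

For a Carnot refrigerator COP_R = T_C/(T_H − T_C), so T_C = COP·T_H/(1 + COP).
With T_H = 298.71 K, T_C = 12.9 × 298.71/13.90 = 277.22 K.
Converting, 277.22 K = 4.07°C.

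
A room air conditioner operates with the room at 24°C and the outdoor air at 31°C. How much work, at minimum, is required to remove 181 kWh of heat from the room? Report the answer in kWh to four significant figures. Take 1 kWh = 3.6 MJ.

4.264 kWh

In absolute terms T_C = 297.15 K and T_H = 304.15 K, so ΔT = 7.000 K.
The reversible limit is COP_R = T_C/ΔT = 42.45, so W_min = Q_C/COP = Q_C·ΔT/T_C.
W_min = 181.0 × 7.000/297.15 = 4.264 kWh.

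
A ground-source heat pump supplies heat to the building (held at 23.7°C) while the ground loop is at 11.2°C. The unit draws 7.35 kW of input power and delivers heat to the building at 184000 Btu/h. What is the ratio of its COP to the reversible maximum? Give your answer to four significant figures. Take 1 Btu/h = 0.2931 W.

0.3090

Converting, Q̇_H = 184000 Btu/h = 53.93 kW, so COP_actual = Q̇_H/Ẇ = 53.93/7.350 = 7.337.
In absolute terms T_C = 284.35 K and T_H = 296.85 K, so ΔT = 12.50 K.
COP_Carnot = T_H/ΔT = 296.85/12.50 = 23.75.
η_II = COP_actual/COP_Carnot = 7.337/23.75 = 0.3090.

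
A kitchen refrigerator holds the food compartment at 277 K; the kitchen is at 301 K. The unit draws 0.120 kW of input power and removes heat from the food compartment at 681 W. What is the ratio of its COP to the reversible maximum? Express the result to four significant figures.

0.4917

Converting, Q̇_C = 681.0 W = 0.6810 kW, so COP_actual = Q̇_C/Ẇ = 0.6810/0.1200 = 5.675.
The reservoir spacing is ΔT = 301 − 277 = 24.00 K.
COP_Carnot = T_C/ΔT = 277.00/24.00 = 11.54.
η_II = COP_actual/COP_Carnot = 5.675/11.54 = 0.4917.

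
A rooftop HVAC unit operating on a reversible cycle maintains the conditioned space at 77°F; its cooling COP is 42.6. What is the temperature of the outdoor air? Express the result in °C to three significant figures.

COP_R = T_C/(T_H − T_C) gives T_H − T_C = T_C/COP.
With T_C = 298.15 K, T_H = 298.15 × (1 + 1/42.6) = 305.15 K.
Converting, 305.15 K = 32.00°C.

32.0 °C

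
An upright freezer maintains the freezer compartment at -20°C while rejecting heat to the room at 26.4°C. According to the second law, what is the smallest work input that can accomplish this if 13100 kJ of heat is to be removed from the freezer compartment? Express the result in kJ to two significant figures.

2400 kJ

In absolute terms T_C = 253.15 K and T_H = 299.55 K, so ΔT = 46.40 K.
The reversible limit is COP_R = T_C/ΔT = 5.456, so W_min = Q_C/COP = Q_C·ΔT/T_C.
W_min = 13100 × 46.40/253.15 = 2401 kJ.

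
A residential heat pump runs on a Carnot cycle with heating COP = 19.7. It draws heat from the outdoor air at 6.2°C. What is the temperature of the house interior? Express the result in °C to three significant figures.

21.1 °C

COP_HP = T_H/(T_H − T_C) rearranges to T_H = COP·T_C/(COP − 1).
With T_C = 279.35 K, T_H = 19.7 × 279.35/18.70 = 294.29 K.
Converting, 294.29 K = 21.14°C.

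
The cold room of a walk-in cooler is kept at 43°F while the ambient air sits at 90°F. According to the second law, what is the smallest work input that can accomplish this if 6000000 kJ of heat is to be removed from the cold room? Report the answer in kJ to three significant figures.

561000 kJ

In absolute terms T_C = 279.26 K and T_H = 305.37 K, so ΔT = 26.11 K.
The reversible limit is COP_R = T_C/ΔT = 10.70, so W_min = Q_C/COP = Q_C·ΔT/T_C.
W_min = 6000000 × 26.11/279.26 = 561000 kJ.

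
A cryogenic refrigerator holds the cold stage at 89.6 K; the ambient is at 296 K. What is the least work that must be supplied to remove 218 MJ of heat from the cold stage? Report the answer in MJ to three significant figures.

502 MJ

The reservoir spacing is ΔT = 296 − 89.6 = 206.4 K.
The reversible limit is COP_R = T_C/ΔT = 0.4341, so W_min = Q_C/COP = Q_C·ΔT/T_C.
W_min = 218.0 × 206.4/89.60 = 502.2 MJ.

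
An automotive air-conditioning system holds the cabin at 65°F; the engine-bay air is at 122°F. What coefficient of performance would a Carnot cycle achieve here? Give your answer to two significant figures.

In absolute terms T_C = 291.48 K and T_H = 323.15 K, so ΔT = 31.67 K.
For a reversible cycle, COP_Carnot = T_C/ΔT = 291.48/31.67 = 9.205.

9.2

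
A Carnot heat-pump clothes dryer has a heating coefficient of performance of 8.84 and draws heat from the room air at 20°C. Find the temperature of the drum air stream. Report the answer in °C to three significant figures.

57.4 °C

COP_HP = T_H/(T_H − T_C) rearranges to T_H = COP·T_C/(COP − 1).
With T_C = 293.15 K, T_H = 8.84 × 293.15/7.840 = 330.54 K.
Converting, 330.54 K = 57.39°C.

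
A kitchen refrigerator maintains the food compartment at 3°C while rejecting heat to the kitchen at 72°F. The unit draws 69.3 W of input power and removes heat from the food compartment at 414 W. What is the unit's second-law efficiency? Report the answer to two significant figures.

0.42

COP_actual = Q̇_C/Ẇ = 414.0/69.30 = 5.974.
In absolute terms T_C = 276.15 K and T_H = 295.37 K, so ΔT = 19.22 K.
COP_Carnot = T_C/ΔT = 276.15/19.22 = 14.37.
η_II = COP_actual/COP_Carnot = 5.974/14.37 = 0.4158.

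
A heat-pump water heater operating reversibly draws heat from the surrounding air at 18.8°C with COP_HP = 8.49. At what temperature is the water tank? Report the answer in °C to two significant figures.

COP_HP = T_H/(T_H − T_C) rearranges to T_H = COP·T_C/(COP − 1).
With T_C = 291.95 K, T_H = 8.49 × 291.95/7.490 = 330.93 K.
Converting, 330.93 K = 57.78°C.

58 °C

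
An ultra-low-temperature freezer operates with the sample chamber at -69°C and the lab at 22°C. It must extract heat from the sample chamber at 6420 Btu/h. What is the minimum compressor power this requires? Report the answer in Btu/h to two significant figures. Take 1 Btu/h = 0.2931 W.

2900 Btu/h

In absolute terms T_C = 204.15 K and T_H = 295.15 K, so ΔT = 91.00 K.
COP_Carnot = T_C/ΔT = 204.15/91.00 = 2.243.
Ẇ_min = Q̇/COP_Carnot = 6420/2.243 = 2862 Btu/h.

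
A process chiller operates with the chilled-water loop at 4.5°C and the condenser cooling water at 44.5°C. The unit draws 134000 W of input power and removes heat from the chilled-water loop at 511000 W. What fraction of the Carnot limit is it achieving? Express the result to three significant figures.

COP_actual = Q̇_C/Ẇ = 511000/134000 = 3.813.
In absolute terms T_C = 277.65 K and T_H = 317.65 K, so ΔT = 40.00 K.
COP_Carnot = T_C/ΔT = 277.65/40.00 = 6.941.
η_II = COP_actual/COP_Carnot = 3.813/6.941 = 0.5494.

0.549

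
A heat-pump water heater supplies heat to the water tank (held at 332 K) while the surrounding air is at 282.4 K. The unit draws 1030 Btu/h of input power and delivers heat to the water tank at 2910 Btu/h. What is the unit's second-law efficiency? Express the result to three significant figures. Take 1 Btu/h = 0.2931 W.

0.422

COP_actual = Q̇_H/Ẇ = 2910/1030 = 2.825.
The reservoir spacing is ΔT = 332 − 282.4 = 49.60 K.
COP_Carnot = T_H/ΔT = 332.00/49.60 = 6.694.
η_II = COP_actual/COP_Carnot = 2.825/6.694 = 0.4221.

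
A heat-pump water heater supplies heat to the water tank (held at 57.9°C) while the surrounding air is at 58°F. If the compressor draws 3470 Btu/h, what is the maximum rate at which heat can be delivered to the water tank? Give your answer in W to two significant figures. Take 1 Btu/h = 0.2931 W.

In absolute terms T_C = 287.59 K and T_H = 331.05 K, so ΔT = 43.46 K.
COP_Carnot = T_H/ΔT = 331.05/43.46 = 7.618.
Q̇_max = COP_Carnot × Ẇ = 7.618 × 3470 Btu/h = 26430 Btu/h = 7748 W.

7700 W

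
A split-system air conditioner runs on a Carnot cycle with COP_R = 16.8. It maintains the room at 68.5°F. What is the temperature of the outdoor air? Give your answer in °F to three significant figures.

COP_R = T_C/(T_H − T_C) gives T_H − T_C = T_C/COP.
With T_C = 293.43 K, T_H = 293.43 × (1 + 1/16.8) = 310.89 K.
Converting, 310.89 K = 99.94°F.

99.9 °F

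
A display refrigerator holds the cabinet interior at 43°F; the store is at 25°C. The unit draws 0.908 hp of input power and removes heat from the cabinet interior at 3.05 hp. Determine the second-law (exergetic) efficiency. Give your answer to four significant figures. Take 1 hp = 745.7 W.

0.2272

COP_actual = Q̇_C/Ẇ = 3.050/0.9080 = 3.359.
In absolute terms T_C = 279.26 K and T_H = 298.15 K, so ΔT = 18.89 K.
COP_Carnot = T_C/ΔT = 279.26/18.89 = 14.78.
η_II = COP_actual/COP_Carnot = 3.359/14.78 = 0.2272.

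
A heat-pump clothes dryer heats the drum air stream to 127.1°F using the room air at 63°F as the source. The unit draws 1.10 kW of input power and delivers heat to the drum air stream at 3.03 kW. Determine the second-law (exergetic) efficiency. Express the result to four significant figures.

0.3009

COP_actual = Q̇_H/Ẇ = 3.030/1.100 = 2.755.
In absolute terms T_C = 290.37 K and T_H = 325.98 K, so ΔT = 35.61 K.
COP_Carnot = T_H/ΔT = 325.98/35.61 = 9.154.
η_II = COP_actual/COP_Carnot = 2.755/9.154 = 0.3009.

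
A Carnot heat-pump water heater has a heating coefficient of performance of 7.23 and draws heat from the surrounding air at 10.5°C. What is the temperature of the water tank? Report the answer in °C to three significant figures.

COP_HP = T_H/(T_H − T_C) rearranges to T_H = COP·T_C/(COP − 1).
With T_C = 283.65 K, T_H = 7.23 × 283.65/6.230 = 329.18 K.
Converting, 329.18 K = 56.03°C.

56.0 °C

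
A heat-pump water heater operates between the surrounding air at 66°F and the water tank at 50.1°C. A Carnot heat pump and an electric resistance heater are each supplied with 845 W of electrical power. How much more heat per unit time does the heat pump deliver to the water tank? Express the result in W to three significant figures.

7910 W

In absolute terms T_C = 292.04 K and T_H = 323.25 K, so ΔT = 31.21 K.
COP_Carnot = T_H/ΔT = 323.25/31.21 = 10.36.
The heat pump delivers Q̇_H = COP × Ẇ = 8752 W; the resistance heater delivers Ẇ = 845.0 W.
Extra = (COP − 1)·Ẇ = 7907 W.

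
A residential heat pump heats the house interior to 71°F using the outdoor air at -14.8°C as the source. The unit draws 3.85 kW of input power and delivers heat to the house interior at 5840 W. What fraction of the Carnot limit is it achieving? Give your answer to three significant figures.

0.188

Converting, Q̇_H = 5840 W = 5.840 kW, so COP_actual = Q̇_H/Ẇ = 5.840/3.850 = 1.517.
In absolute terms T_C = 258.35 K and T_H = 294.82 K, so ΔT = 36.47 K.
COP_Carnot = T_H/ΔT = 294.82/36.47 = 8.085.
η_II = COP_actual/COP_Carnot = 1.517/8.085 = 0.1876.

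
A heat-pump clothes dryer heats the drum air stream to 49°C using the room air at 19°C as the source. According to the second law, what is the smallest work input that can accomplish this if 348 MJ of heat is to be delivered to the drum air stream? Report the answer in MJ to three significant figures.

In absolute terms T_C = 292.15 K and T_H = 322.15 K, so ΔT = 30.00 K.
The reversible limit is COP_HP = T_H/ΔT = 10.74, so W_min = Q_H/COP = Q_H·ΔT/T_H.
W_min = 348.0 × 30.00/322.15 = 32.41 MJ.

32.4 MJ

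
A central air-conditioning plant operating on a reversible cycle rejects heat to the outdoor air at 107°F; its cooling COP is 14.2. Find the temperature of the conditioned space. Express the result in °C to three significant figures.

For a Carnot refrigerator COP_R = T_C/(T_H − T_C), so T_C = COP·T_H/(1 + COP).
With T_H = 314.82 K, T_C = 14.2 × 314.82/15.20 = 294.11 K.
Converting, 294.11 K = 20.96°C.

21.0 °C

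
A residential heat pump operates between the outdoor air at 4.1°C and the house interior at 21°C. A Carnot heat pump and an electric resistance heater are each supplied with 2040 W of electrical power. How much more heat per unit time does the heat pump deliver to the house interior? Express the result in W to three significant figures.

33500 W

In absolute terms T_C = 277.25 K and T_H = 294.15 K, so ΔT = 16.90 K.
COP_Carnot = T_H/ΔT = 294.15/16.90 = 17.41.
The heat pump delivers Q̇_H = COP × Ẇ = 35510 W; the resistance heater delivers Ẇ = 2040 W.
Extra = (COP − 1)·Ẇ = 33470 W.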